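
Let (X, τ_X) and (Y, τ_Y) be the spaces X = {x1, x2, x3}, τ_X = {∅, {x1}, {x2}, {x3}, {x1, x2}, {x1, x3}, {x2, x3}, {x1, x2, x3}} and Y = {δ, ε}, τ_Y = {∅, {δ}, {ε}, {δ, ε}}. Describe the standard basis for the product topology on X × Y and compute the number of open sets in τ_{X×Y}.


Basis B = {∅ × ∅, {x1} × {δ}, {x1} × {ε}, {x2} × {δ}, {x2} × {ε}, {x3} × {δ}, {x3} × {ε}, {x1} × {δ, ε}, {x1, x2} × {δ}, {x1, x3} × {δ}, {x1, x2} × {ε}, {x1, x3} × {ε}, {x2} × {δ, ε}, {x2, x3} × {δ}, {x2, x3} × {ε}, {x3} × {δ, ε}, {x1, x2, x3} × {δ}, {x1, x2, x3} × {ε}, {x1, x2} × {δ, ε}, {x1, x3} × {δ, ε}, {x2, x3} × {δ, ε}, {x1, x2, x3} × {δ, ε}}; |τ_{X×Y}| = 64.

Enumerate products U × V with U ∈ τ_X, V ∈ τ_Y (deduplicated):
  ∅ × ∅ = {} (∅)
  {x1} × {δ} = {(x1,δ)}
  {x1} × {ε} = {(x1,ε)}
  {x2} × {δ} = {(x2,δ)}
  {x2} × {ε} = {(x2,ε)}
  {x3} × {δ} = {(x3,δ)}
  {x3} × {ε} = {(x3,ε)}
  {x1} × {δ, ε} = {(x1,δ), (x1,ε)}
  {x1, x2} × {δ} = {(x1,δ), (x2,δ)}
  {x1, x3} × {δ} = {(x1,δ), (x3,δ)}
  {x1, x2} × {ε} = {(x1,ε), (x2,ε)}
  {x1, x3} × {ε} = {(x1,ε), (x3,ε)}
  {x2} × {δ, ε} = {(x2,δ), (x2,ε)}
  {x2, x3} × {δ} = {(x2,δ), (x3,δ)}
  {x2, x3} × {ε} = {(x2,ε), (x3,ε)}
  {x3} × {δ, ε} = {(x3,δ), (x3,ε)}
  {x1, x2, x3} × {δ} = {(x1,δ), (x2,δ), (x3,δ)}
  {x1, x2, x3} × {ε} = {(x1,ε), (x2,ε), (x3,ε)}
  {x1, x2} × {δ, ε} = {(x1,δ), (x1,ε), (x2,δ), (x2,ε)}
  {x1, x3} × {δ, ε} = {(x1,δ), (x1,ε), (x3,δ), (x3,ε)}
  {x2, x3} × {δ, ε} = {(x2,δ), (x2,ε), (x3,δ), (x3,ε)}
  {x1, x2, x3} × {δ, ε} = {(x1,δ), (x1,ε), (x2,δ), (x2,ε), (x3,δ), (x3,ε)}
These 22 distinct sets form the basis B.
Close under arbitrary unions to get τ_{X×Y}; counting gives |τ_{X×Y}| = 64.


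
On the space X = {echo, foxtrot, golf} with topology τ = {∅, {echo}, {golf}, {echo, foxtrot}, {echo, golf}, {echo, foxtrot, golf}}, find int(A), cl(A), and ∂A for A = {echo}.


int(A) = {echo}, cl(A) = {echo, foxtrot}, ∂A = {foxtrot}.

Closed sets in (X, τ) are complements of opens:
  closed(X, τ) = {∅, {foxtrot}, {golf}, {echo, foxtrot}, {foxtrot, golf}, {echo, foxtrot, golf}}.
int(A) = ⋃ {U ∈ τ : U ⊆ A}. Opens contained in A: ∅, {echo}.
Taking the union of these: int(A) = {echo}.
cl(A) = ⋂ {C closed : A ⊆ C}. Closed sets containing A: {echo, foxtrot}, {echo, foxtrot, golf}.
Intersecting these: cl(A) = {echo, foxtrot}.
∂A = cl(A) ∖ int(A) = {echo, foxtrot} ∖ {echo} = {foxtrot}.


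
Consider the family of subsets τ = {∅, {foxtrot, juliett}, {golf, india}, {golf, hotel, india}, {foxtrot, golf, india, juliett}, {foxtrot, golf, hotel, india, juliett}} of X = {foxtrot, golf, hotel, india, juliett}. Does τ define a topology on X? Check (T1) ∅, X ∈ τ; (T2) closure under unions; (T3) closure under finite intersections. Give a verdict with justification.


τ IS a topology on X.

Axiom (T1): ∅ ∈ τ? Yes; X ∈ τ? Yes.
Axiom (T2/T3): check pairwise unions and intersections of members of τ.
All pairwise intersections and unions checked — each lies in τ. Therefore τ satisfies (T1), (T2), (T3): it IS a topology on X.


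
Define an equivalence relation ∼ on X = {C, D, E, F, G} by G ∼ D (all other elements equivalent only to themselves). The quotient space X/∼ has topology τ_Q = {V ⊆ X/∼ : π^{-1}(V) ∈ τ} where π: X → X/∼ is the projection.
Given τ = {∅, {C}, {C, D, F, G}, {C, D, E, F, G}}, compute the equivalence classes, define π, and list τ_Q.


X/∼ = {[C], [D=G], [E], [F]}; |τ_Q| = 4.

Equivalence classes: [C], [D=G], [E], [F].
Quotient map π: X → X/∼ sends C ↦ [C], D ↦ [D=G], E ↦ [E], F ↦ [F], G ↦ [D=G].
For each subset V ⊆ X/∼, compute π^{-1}(V) ⊆ X and check whether π^{-1}(V) ∈ τ. V is open in τ_Q iff π^{-1}(V) ∈ τ.
  V = {}: π^{-1}(V) = ∅ ∈ τ ✓.
  V = {[C]}: π^{-1}(V) = {C} ∈ τ ✓.
  V = {[D=G]}: π^{-1}(V) = {D, G} ∉ τ ✗.
  V = {[C], [D=G]}: π^{-1}(V) = {C, D, G} ∉ τ ✗.
  V = {[E]}: π^{-1}(V) = {E} ∉ τ ✗.
  V = {[C], [E]}: π^{-1}(V) = {C, E} ∉ τ ✗.
  V = {[D=G], [E]}: π^{-1}(V) = {D, E, G} ∉ τ ✗.
  V = {[C], [D=G], [E]}: π^{-1}(V) = {C, D, E, G} ∉ τ ✗.
  V = {[F]}: π^{-1}(V) = {F} ∉ τ ✗.
  V = {[C], [F]}: π^{-1}(V) = {C, F} ∉ τ ✗.
  V = {[D=G], [F]}: π^{-1}(V) = {D, F, G} ∉ τ ✗.
  V = {[C], [D=G], [F]}: π^{-1}(V) = {C, D, F, G} ∈ τ ✓.
  V = {[E], [F]}: π^{-1}(V) = {E, F} ∉ τ ✗.
  V = {[C], [E], [F]}: π^{-1}(V) = {C, E, F} ∉ τ ✗.
  V = {[D=G], [E], [F]}: π^{-1}(V) = {D, E, F, G} ∉ τ ✗.
  V = {[C], [D=G], [E], [F]}: π^{-1}(V) = {C, D, E, F, G} ∈ τ ✓.
Open sets in the quotient: τ_Q = {{}, {[C]}, {[C], [D=G], [F]}, {[C], [D=G], [E], [F]}} (4 elements).


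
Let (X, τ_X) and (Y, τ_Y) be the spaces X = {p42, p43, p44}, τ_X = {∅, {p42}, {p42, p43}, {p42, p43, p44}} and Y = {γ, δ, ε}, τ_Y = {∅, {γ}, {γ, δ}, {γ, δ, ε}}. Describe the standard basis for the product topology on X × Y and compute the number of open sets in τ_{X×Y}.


Basis B = {∅ × ∅, {p42} × {γ}, {p42} × {γ, δ}, {p42, p43} × {γ}, {p42} × {γ, δ, ε}, {p42, p43, p44} × {γ}, {p42, p43} × {γ, δ}, {p42, p43} × {γ, δ, ε}, {p42, p43, p44} × {γ, δ}, {p42, p43, p44} × {γ, δ, ε}}; |τ_{X×Y}| = 20.

Enumerate products U × V with U ∈ τ_X, V ∈ τ_Y (deduplicated):
  ∅ × ∅ = {} (∅)
  {p42} × {γ} = {(p42,γ)}
  {p42} × {γ, δ} = {(p42,γ), (p42,δ)}
  {p42, p43} × {γ} = {(p42,γ), (p43,γ)}
  {p42} × {γ, δ, ε} = {(p42,γ), (p42,δ), (p42,ε)}
  {p42, p43, p44} × {γ} = {(p42,γ), (p43,γ), (p44,γ)}
  {p42, p43} × {γ, δ} = {(p42,γ), (p42,δ), (p43,γ), (p43,δ)}
  {p42, p43} × {γ, δ, ε} = {(p42,γ), (p42,δ), (p42,ε), (p43,γ), (p43,δ), (p43,ε)}
  {p42, p43, p44} × {γ, δ} = {(p42,γ), (p42,δ), (p43,γ), (p43,δ), (p44,γ), (p44,δ)}
  {p42, p43, p44} × {γ, δ, ε} = {(p42,γ), (p42,δ), (p42,ε), (p43,γ), (p43,δ), (p43,ε), (p44,γ), (p44,δ), (p44,ε)}
These 10 distinct sets form the basis B.
Close under arbitrary unions to get τ_{X×Y}; counting gives |τ_{X×Y}| = 20.


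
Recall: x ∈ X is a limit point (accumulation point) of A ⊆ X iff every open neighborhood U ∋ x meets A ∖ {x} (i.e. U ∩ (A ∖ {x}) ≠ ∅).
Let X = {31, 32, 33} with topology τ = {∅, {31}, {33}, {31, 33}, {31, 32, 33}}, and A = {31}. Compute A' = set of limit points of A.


A' = {32}

For each x ∈ X, list the open sets U ∈ τ with x ∈ U, then check whether U ∩ (A ∖ {x}) ≠ ∅ for every such U.
  x = 31: open {31} ∋ x has {31} ∩ (A ∖ {31}) = ∅, so x is NOT a limit point.
  x = 32: opens ∋ x are {31, 32, 33}; each meets A ∖ {32}, so x IS a limit point.
  x = 33: open {33} ∋ x has {33} ∩ (A ∖ {33}) = ∅, so x is NOT a limit point.
Collecting: A' = {32}.


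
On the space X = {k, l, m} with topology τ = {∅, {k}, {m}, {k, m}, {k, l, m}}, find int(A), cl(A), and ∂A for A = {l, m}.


int(A) = {m}, cl(A) = {l, m}, ∂A = {l}.

Closed sets in (X, τ) are complements of opens:
  closed(X, τ) = {∅, {l}, {k, l}, {l, m}, {k, l, m}}.
int(A) = ⋃ {U ∈ τ : U ⊆ A}. Opens contained in A: ∅, {m}.
Taking the union of these: int(A) = {m}.
cl(A) = ⋂ {C closed : A ⊆ C}. Closed sets containing A: {l, m}, {k, l, m}.
Intersecting these: cl(A) = {l, m}.
∂A = cl(A) ∖ int(A) = {l, m} ∖ {m} = {l}.


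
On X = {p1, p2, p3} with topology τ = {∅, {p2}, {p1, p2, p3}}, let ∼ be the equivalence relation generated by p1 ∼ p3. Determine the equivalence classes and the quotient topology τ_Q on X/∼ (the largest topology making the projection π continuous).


X/∼ = {[p1=p3], [p2]}; |τ_Q| = 3.

Equivalence classes: [p1=p3], [p2].
Quotient map π: X → X/∼ sends p1 ↦ [p1=p3], p2 ↦ [p2], p3 ↦ [p1=p3].
For each subset V ⊆ X/∼, compute π^{-1}(V) ⊆ X and check whether π^{-1}(V) ∈ τ. V is open in τ_Q iff π^{-1}(V) ∈ τ.
  V = {}: π^{-1}(V) = ∅ ∈ τ ✓.
  V = {[p1=p3]}: π^{-1}(V) = {p1, p3} ∉ τ ✗.
  V = {[p2]}: π^{-1}(V) = {p2} ∈ τ ✓.
  V = {[p1=p3], [p2]}: π^{-1}(V) = {p1, p2, p3} ∈ τ ✓.
Open sets in the quotient: τ_Q = {{}, {[p2]}, {[p1=p3], [p2]}} (3 elements).


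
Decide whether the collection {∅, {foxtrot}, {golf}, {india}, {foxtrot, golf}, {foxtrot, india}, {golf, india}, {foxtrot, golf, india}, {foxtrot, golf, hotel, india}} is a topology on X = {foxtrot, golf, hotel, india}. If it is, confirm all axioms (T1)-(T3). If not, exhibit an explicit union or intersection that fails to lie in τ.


τ IS a topology on X.

Axiom (T1): ∅ ∈ τ? Yes; X ∈ τ? Yes.
Axiom (T2/T3): check pairwise unions and intersections of members of τ.
All pairwise intersections and unions checked — each lies in τ. Therefore τ satisfies (T1), (T2), (T3): it IS a topology on X.


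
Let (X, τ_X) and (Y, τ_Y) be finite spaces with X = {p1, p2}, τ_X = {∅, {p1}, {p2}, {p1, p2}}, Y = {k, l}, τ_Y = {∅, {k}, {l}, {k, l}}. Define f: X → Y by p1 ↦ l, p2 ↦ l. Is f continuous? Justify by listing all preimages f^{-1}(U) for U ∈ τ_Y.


f IS continuous.

Compute f^{-1}(U) for each U ∈ τ_Y:
  U = ∅: f^{-1}(U) = ∅ ∈ τ_X ✓.
  U = {k}: f^{-1}(U) = ∅ ∈ τ_X ✓.
  U = {l}: f^{-1}(U) = {p1, p2} ∈ τ_X ✓.
  U = {k, l}: f^{-1}(U) = {p1, p2} ∈ τ_X ✓.
Every preimage lies in τ_X, so f IS continuous.


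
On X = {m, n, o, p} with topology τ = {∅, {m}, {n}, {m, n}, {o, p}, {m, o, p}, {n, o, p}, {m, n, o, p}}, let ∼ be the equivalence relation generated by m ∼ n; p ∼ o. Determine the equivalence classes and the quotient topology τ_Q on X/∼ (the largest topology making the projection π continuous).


X/∼ = {[m=n], [o=p]}; |τ_Q| = 4.

Equivalence classes: [m=n], [o=p].
Quotient map π: X → X/∼ sends m ↦ [m=n], n ↦ [m=n], o ↦ [o=p], p ↦ [o=p].
For each subset V ⊆ X/∼, compute π^{-1}(V) ⊆ X and check whether π^{-1}(V) ∈ τ. V is open in τ_Q iff π^{-1}(V) ∈ τ.
  V = {}: π^{-1}(V) = ∅ ∈ τ ✓.
  V = {[m=n]}: π^{-1}(V) = {m, n} ∈ τ ✓.
  V = {[o=p]}: π^{-1}(V) = {o, p} ∈ τ ✓.
  V = {[m=n], [o=p]}: π^{-1}(V) = {m, n, o, p} ∈ τ ✓.
Open sets in the quotient: τ_Q = {{}, {[m=n]}, {[o=p]}, {[m=n], [o=p]}} (4 elements).


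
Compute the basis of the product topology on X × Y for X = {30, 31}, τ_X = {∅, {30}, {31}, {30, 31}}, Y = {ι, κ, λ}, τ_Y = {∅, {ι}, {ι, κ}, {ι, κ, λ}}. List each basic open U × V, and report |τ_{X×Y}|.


Basis B = {∅ × ∅, {30} × {ι}, {31} × {ι}, {30} × {ι, κ}, {30, 31} × {ι}, {31} × {ι, κ}, {30} × {ι, κ, λ}, {31} × {ι, κ, λ}, {30, 31} × {ι, κ}, {30, 31} × {ι, κ, λ}}; |τ_{X×Y}| = 16.

Enumerate products U × V with U ∈ τ_X, V ∈ τ_Y (deduplicated):
  ∅ × ∅ = {} (∅)
  {30} × {ι} = {(30,ι)}
  {31} × {ι} = {(31,ι)}
  {30} × {ι, κ} = {(30,ι), (30,κ)}
  {30, 31} × {ι} = {(30,ι), (31,ι)}
  {31} × {ι, κ} = {(31,ι), (31,κ)}
  {30} × {ι, κ, λ} = {(30,ι), (30,κ), (30,λ)}
  {31} × {ι, κ, λ} = {(31,ι), (31,κ), (31,λ)}
  {30, 31} × {ι, κ} = {(30,ι), (30,κ), (31,ι), (31,κ)}
  {30, 31} × {ι, κ, λ} = {(30,ι), (30,κ), (30,λ), (31,ι), (31,κ), (31,λ)}
These 10 distinct sets form the basis B.
Close under arbitrary unions to get τ_{X×Y}; counting gives |τ_{X×Y}| = 16.


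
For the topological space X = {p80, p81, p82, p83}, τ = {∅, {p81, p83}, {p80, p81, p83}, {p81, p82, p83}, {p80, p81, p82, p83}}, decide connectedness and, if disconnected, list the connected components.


(X, τ) is connected.

Find clopen sets (U ∈ τ with X ∖ U ∈ τ):
  U = ∅, X ∖ U = {p80, p81, p82, p83} — both open, so U is clopen.
  U = {p80, p81, p82, p83}, X ∖ U = ∅ — both open, so U is clopen.
Only trivial clopens (∅ and X) exist, so (X, τ) is connected.
Compute connected components by grouping points that agree on all clopens:
  component: {p80, p81, p82, p83}


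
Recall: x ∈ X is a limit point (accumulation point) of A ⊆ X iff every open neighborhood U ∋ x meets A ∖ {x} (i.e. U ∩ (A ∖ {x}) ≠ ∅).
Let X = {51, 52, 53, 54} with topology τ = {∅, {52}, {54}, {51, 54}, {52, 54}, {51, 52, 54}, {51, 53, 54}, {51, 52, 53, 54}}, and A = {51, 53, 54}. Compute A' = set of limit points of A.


A' = {51, 53}

For each x ∈ X, list the open sets U ∈ τ with x ∈ U, then check whether U ∩ (A ∖ {x}) ≠ ∅ for every such U.
  x = 51: opens ∋ x are {51, 54}, {51, 52, 54}, {51, 53, 54}, {51, 52, 53, 54}; each meets A ∖ {51}, so x IS a limit point.
  x = 52: open {52} ∋ x has {52} ∩ (A ∖ {52}) = ∅, so x is NOT a limit point.
  x = 53: opens ∋ x are {51, 53, 54}, {51, 52, 53, 54}; each meets A ∖ {53}, so x IS a limit point.
  x = 54: open {54} ∋ x has {54} ∩ (A ∖ {54}) = ∅, so x is NOT a limit point.
Collecting: A' = {51, 53}.


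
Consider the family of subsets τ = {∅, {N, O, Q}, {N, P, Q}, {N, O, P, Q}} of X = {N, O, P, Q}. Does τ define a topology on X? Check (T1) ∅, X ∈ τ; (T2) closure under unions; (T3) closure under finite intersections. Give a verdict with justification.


τ is NOT a topology on X.

Axiom (T1): ∅ ∈ τ? Yes; X ∈ τ? Yes.
Axiom (T2/T3): check pairwise unions and intersections of members of τ.
Counterexample for (T3): {N, O, Q} ∩ {N, P, Q} = {N, Q} ∉ τ. Therefore τ is NOT a topology.


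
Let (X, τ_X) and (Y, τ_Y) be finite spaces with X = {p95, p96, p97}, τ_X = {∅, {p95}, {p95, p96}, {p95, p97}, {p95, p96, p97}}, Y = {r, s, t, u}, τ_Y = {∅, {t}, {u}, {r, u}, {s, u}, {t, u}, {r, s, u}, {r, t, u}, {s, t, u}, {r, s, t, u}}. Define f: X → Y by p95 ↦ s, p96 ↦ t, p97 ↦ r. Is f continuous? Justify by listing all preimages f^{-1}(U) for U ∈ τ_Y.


f is NOT continuous.

Compute f^{-1}(U) for each U ∈ τ_Y:
  U = ∅: f^{-1}(U) = ∅ ∈ τ_X ✓.
  U = {t}: f^{-1}(U) = {p96} ∉ τ_X ✗.
  U = {u}: f^{-1}(U) = ∅ ∈ τ_X ✓.
  U = {r, u}: f^{-1}(U) = {p97} ∉ τ_X ✗.
  U = {s, u}: f^{-1}(U) = {p95} ∈ τ_X ✓.
  U = {t, u}: f^{-1}(U) = {p96} ∉ τ_X ✗.
  U = {r, s, u}: f^{-1}(U) = {p95, p97} ∈ τ_X ✓.
  U = {r, t, u}: f^{-1}(U) = {p96, p97} ∉ τ_X ✗.
  U = {s, t, u}: f^{-1}(U) = {p95, p96} ∈ τ_X ✓.
  U = {r, s, t, u}: f^{-1}(U) = {p95, p96, p97} ∈ τ_X ✓.
Found U = {t} with f^{-1}(U) = {p96} not in τ_X. Therefore f is NOT continuous.


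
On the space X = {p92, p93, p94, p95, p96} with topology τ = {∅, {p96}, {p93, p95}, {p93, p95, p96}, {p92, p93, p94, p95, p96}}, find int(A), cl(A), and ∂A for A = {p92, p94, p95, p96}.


int(A) = {p96}, cl(A) = {p92, p93, p94, p95, p96}, ∂A = {p92, p93, p94, p95}.

Closed sets in (X, τ) are complements of opens:
  closed(X, τ) = {∅, {p92, p94}, {p92, p94, p96}, {p92, p93, p94, p95}, {p92, p93, p94, p95, p96}}.
int(A) = ⋃ {U ∈ τ : U ⊆ A}. Opens contained in A: ∅, {p96}.
Taking the union of these: int(A) = {p96}.
cl(A) = ⋂ {C closed : A ⊆ C}. Closed sets containing A: {p92, p93, p94, p95, p96}.
Intersecting these: cl(A) = {p92, p93, p94, p95, p96}.
∂A = cl(A) ∖ int(A) = {p92, p93, p94, p95, p96} ∖ {p96} = {p92, p93, p94, p95}.


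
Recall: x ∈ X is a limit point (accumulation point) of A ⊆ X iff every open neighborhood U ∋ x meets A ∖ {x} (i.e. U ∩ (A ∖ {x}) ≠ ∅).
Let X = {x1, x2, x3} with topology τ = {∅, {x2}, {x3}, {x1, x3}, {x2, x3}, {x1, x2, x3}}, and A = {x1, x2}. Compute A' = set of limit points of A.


A' = ∅

For each x ∈ X, list the open sets U ∈ τ with x ∈ U, then check whether U ∩ (A ∖ {x}) ≠ ∅ for every such U.
  x = x1: open {x1, x3} ∋ x has {x1, x3} ∩ (A ∖ {x1}) = ∅, so x is NOT a limit point.
  x = x2: open {x2} ∋ x has {x2} ∩ (A ∖ {x2}) = ∅, so x is NOT a limit point.
  x = x3: open {x3} ∋ x has {x3} ∩ (A ∖ {x3}) = ∅, so x is NOT a limit point.
Collecting: A' = ∅.


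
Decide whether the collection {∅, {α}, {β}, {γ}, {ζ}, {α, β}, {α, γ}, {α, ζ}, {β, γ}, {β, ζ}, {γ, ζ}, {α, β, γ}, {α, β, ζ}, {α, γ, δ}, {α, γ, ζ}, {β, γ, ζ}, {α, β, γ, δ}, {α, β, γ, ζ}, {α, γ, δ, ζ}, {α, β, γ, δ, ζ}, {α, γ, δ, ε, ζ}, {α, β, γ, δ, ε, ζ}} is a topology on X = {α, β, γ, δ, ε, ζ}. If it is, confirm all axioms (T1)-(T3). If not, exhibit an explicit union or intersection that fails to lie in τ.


τ IS a topology on X.

Axiom (T1): ∅ ∈ τ? Yes; X ∈ τ? Yes.
Axiom (T2/T3): check pairwise unions and intersections of members of τ.
All pairwise intersections and unions checked — each lies in τ. Therefore τ satisfies (T1), (T2), (T3): it IS a topology on X.


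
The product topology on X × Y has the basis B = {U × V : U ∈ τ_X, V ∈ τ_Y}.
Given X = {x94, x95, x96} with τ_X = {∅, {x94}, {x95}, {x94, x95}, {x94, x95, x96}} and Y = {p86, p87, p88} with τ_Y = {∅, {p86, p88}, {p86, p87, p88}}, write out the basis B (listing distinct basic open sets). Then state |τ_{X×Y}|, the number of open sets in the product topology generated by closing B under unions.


Basis B = {∅ × ∅, {x94} × {p86, p88}, {x95} × {p86, p88}, {x94} × {p86, p87, p88}, {x95} × {p86, p87, p88}, {x94, x95} × {p86, p88}, {x94, x95} × {p86, p87, p88}, {x94, x95, x96} × {p86, p88}, {x94, x95, x96} × {p86, p87, p88}}; |τ_{X×Y}| = 14.

Enumerate products U × V with U ∈ τ_X, V ∈ τ_Y (deduplicated):
  ∅ × ∅ = {} (∅)
  {x94} × {p86, p88} = {(x94,p86), (x94,p88)}
  {x95} × {p86, p88} = {(x95,p86), (x95,p88)}
  {x94} × {p86, p87, p88} = {(x94,p86), (x94,p87), (x94,p88)}
  {x95} × {p86, p87, p88} = {(x95,p86), (x95,p87), (x95,p88)}
  {x94, x95} × {p86, p88} = {(x94,p86), (x94,p88), (x95,p86), (x95,p88)}
  {x94, x95} × {p86, p87, p88} = {(x94,p86), (x94,p87), (x94,p88), (x95,p86), (x95,p87), (x95,p88)}
  {x94, x95, x96} × {p86, p88} = {(x94,p86), (x94,p88), (x95,p86), (x95,p88), (x96,p86), (x96,p88)}
  {x94, x95, x96} × {p86, p87, p88} = {(x94,p86), (x94,p87), (x94,p88), (x95,p86), (x95,p87), (x95,p88), (x96,p86), (x96,p87), (x96,p88)}
These 9 distinct sets form the basis B.
Close under arbitrary unions to get τ_{X×Y}; counting gives |τ_{X×Y}| = 14.


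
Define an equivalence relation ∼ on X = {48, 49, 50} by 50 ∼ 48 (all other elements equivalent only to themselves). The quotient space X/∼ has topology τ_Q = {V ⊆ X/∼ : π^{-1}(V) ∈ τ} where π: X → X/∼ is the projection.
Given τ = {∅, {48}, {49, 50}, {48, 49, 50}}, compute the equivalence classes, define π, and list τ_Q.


X/∼ = {[48=50], [49]}; |τ_Q| = 2.

Equivalence classes: [48=50], [49].
Quotient map π: X → X/∼ sends 48 ↦ [48=50], 49 ↦ [49], 50 ↦ [48=50].
For each subset V ⊆ X/∼, compute π^{-1}(V) ⊆ X and check whether π^{-1}(V) ∈ τ. V is open in τ_Q iff π^{-1}(V) ∈ τ.
  V = {}: π^{-1}(V) = ∅ ∈ τ ✓.
  V = {[48=50]}: π^{-1}(V) = {48, 50} ∉ τ ✗.
  V = {[49]}: π^{-1}(V) = {49} ∉ τ ✗.
  V = {[48=50], [49]}: π^{-1}(V) = {48, 49, 50} ∈ τ ✓.
Open sets in the quotient: τ_Q = {{}, {[48=50], [49]}} (2 elements).


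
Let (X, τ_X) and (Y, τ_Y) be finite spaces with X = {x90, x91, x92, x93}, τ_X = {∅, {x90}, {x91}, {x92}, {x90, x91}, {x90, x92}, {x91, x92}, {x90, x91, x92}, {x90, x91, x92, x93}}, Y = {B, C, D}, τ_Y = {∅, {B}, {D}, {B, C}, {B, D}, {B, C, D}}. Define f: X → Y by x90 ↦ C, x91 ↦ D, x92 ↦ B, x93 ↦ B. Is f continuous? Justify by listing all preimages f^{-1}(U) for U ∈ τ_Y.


f is NOT continuous.

Compute f^{-1}(U) for each U ∈ τ_Y:
  U = ∅: f^{-1}(U) = ∅ ∈ τ_X ✓.
  U = {B}: f^{-1}(U) = {x92, x93} ∉ τ_X ✗.
  U = {D}: f^{-1}(U) = {x91} ∈ τ_X ✓.
  U = {B, C}: f^{-1}(U) = {x90, x92, x93} ∉ τ_X ✗.
  U = {B, D}: f^{-1}(U) = {x91, x92, x93} ∉ τ_X ✗.
  U = {B, C, D}: f^{-1}(U) = {x90, x91, x92, x93} ∈ τ_X ✓.
Found U = {B} with f^{-1}(U) = {x92, x93} not in τ_X. Therefore f is NOT continuous.


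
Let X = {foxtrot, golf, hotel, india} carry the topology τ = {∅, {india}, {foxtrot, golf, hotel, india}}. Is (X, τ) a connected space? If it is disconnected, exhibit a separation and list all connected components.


(X, τ) is connected.

Find clopen sets (U ∈ τ with X ∖ U ∈ τ):
  U = ∅, X ∖ U = {foxtrot, golf, hotel, india} — both open, so U is clopen.
  U = {foxtrot, golf, hotel, india}, X ∖ U = ∅ — both open, so U is clopen.
Only trivial clopens (∅ and X) exist, so (X, τ) is connected.
Compute connected components by grouping points that agree on all clopens:
  component: {foxtrot, golf, hotel, india}


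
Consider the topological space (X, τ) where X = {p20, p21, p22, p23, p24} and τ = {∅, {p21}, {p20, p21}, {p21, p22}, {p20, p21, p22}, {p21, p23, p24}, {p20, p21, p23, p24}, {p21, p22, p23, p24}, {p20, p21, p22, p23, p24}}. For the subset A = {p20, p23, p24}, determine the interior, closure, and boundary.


int(A) = ∅, cl(A) = {p20, p23, p24}, ∂A = {p20, p23, p24}.

Closed sets in (X, τ) are complements of opens:
  closed(X, τ) = {∅, {p20}, {p22}, {p20, p22}, {p23, p24}, {p20, p23, p24}, {p22, p23, p24}, {p20, p22, p23, p24}, {p20, p21, p22, p23, p24}}.
int(A) = ⋃ {U ∈ τ : U ⊆ A}. Opens contained in A: ∅.
Taking the union of these: int(A) = ∅.
cl(A) = ⋂ {C closed : A ⊆ C}. Closed sets containing A: {p20, p23, p24}, {p20, p22, p23, p24}, {p20, p21, p22, p23, p24}.
Intersecting these: cl(A) = {p20, p23, p24}.
∂A = cl(A) ∖ int(A) = {p20, p23, p24} ∖ ∅ = {p20, p23, p24}.


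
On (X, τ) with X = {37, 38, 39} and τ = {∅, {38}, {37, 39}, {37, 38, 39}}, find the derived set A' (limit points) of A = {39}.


A' = {37}

For each x ∈ X, list the open sets U ∈ τ with x ∈ U, then check whether U ∩ (A ∖ {x}) ≠ ∅ for every such U.
  x = 37: opens ∋ x are {37, 39}, {37, 38, 39}; each meets A ∖ {37}, so x IS a limit point.
  x = 38: open {38} ∋ x has {38} ∩ (A ∖ {38}) = ∅, so x is NOT a limit point.
  x = 39: open {37, 39} ∋ x has {37, 39} ∩ (A ∖ {39}) = ∅, so x is NOT a limit point.
Collecting: A' = {37}.


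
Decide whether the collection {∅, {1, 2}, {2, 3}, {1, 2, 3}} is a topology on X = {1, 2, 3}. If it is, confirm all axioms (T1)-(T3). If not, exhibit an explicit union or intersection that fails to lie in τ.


τ is NOT a topology on X.

Axiom (T1): ∅ ∈ τ? Yes; X ∈ τ? Yes.
Axiom (T2/T3): check pairwise unions and intersections of members of τ.
Counterexample for (T3): {1, 2} ∩ {2, 3} = {2} ∉ τ. Therefore τ is NOT a topology.


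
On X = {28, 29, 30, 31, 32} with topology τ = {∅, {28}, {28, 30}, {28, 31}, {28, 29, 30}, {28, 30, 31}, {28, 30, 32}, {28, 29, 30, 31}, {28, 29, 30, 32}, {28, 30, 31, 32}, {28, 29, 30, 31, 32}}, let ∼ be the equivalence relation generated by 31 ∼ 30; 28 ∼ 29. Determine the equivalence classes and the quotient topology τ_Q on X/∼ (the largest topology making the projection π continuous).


X/∼ = {[28=29], [30=31], [32]}; |τ_Q| = 3.

Equivalence classes: [28=29], [30=31], [32].
Quotient map π: X → X/∼ sends 28 ↦ [28=29], 29 ↦ [28=29], 30 ↦ [30=31], 31 ↦ [30=31], 32 ↦ [32].
For each subset V ⊆ X/∼, compute π^{-1}(V) ⊆ X and check whether π^{-1}(V) ∈ τ. V is open in τ_Q iff π^{-1}(V) ∈ τ.
  V = {}: π^{-1}(V) = ∅ ∈ τ ✓.
  V = {[28=29]}: π^{-1}(V) = {28, 29} ∉ τ ✗.
  V = {[30=31]}: π^{-1}(V) = {30, 31} ∉ τ ✗.
  V = {[28=29], [30=31]}: π^{-1}(V) = {28, 29, 30, 31} ∈ τ ✓.
  V = {[32]}: π^{-1}(V) = {32} ∉ τ ✗.
  V = {[28=29], [32]}: π^{-1}(V) = {28, 29, 32} ∉ τ ✗.
  V = {[30=31], [32]}: π^{-1}(V) = {30, 31, 32} ∉ τ ✗.
  V = {[28=29], [30=31], [32]}: π^{-1}(V) = {28, 29, 30, 31, 32} ∈ τ ✓.
Open sets in the quotient: τ_Q = {{}, {[28=29], [30=31]}, {[28=29], [30=31], [32]}} (3 elements).


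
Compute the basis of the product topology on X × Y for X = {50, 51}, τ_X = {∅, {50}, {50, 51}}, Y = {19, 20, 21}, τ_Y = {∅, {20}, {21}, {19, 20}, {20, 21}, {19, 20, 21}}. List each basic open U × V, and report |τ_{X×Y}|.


Basis B = {∅ × ∅, {50} × {20}, {50} × {21}, {50} × {19, 20}, {50} × {20, 21}, {50, 51} × {20}, {50, 51} × {21}, {50} × {19, 20, 21}, {50, 51} × {19, 20}, {50, 51} × {20, 21}, {50, 51} × {19, 20, 21}}; |τ_{X×Y}| = 18.

Enumerate products U × V with U ∈ τ_X, V ∈ τ_Y (deduplicated):
  ∅ × ∅ = {} (∅)
  {50} × {20} = {(50,20)}
  {50} × {21} = {(50,21)}
  {50} × {19, 20} = {(50,19), (50,20)}
  {50} × {20, 21} = {(50,20), (50,21)}
  {50, 51} × {20} = {(50,20), (51,20)}
  {50, 51} × {21} = {(50,21), (51,21)}
  {50} × {19, 20, 21} = {(50,19), (50,20), (50,21)}
  {50, 51} × {19, 20} = {(50,19), (50,20), (51,19), (51,20)}
  {50, 51} × {20, 21} = {(50,20), (50,21), (51,20), (51,21)}
  {50, 51} × {19, 20, 21} = {(50,19), (50,20), (50,21), (51,19), (51,20), (51,21)}
These 11 distinct sets form the basis B.
Close under arbitrary unions to get τ_{X×Y}; counting gives |τ_{X×Y}| = 18.


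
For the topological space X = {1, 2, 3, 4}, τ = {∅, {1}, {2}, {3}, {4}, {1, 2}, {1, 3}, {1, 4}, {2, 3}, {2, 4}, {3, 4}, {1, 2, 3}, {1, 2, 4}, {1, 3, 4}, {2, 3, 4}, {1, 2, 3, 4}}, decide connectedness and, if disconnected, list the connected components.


(X, τ) is disconnected; components = [{1}, {2}, {3}, {4}].

Find clopen sets (U ∈ τ with X ∖ U ∈ τ):
  U = ∅, X ∖ U = {1, 2, 3, 4} — both open, so U is clopen.
  U = {1}, X ∖ U = {2, 3, 4} — both open, so U is clopen.
  U = {2}, X ∖ U = {1, 3, 4} — both open, so U is clopen.
  U = {3}, X ∖ U = {1, 2, 4} — both open, so U is clopen.
  U = {4}, X ∖ U = {1, 2, 3} — both open, so U is clopen.
  U = {1, 2}, X ∖ U = {3, 4} — both open, so U is clopen.
  U = {1, 3}, X ∖ U = {2, 4} — both open, so U is clopen.
  U = {1, 4}, X ∖ U = {2, 3} — both open, so U is clopen.
  U = {2, 3}, X ∖ U = {1, 4} — both open, so U is clopen.
  U = {2, 4}, X ∖ U = {1, 3} — both open, so U is clopen.
  U = {3, 4}, X ∖ U = {1, 2} — both open, so U is clopen.
  U = {1, 2, 3}, X ∖ U = {4} — both open, so U is clopen.
  U = {1, 2, 4}, X ∖ U = {3} — both open, so U is clopen.
  U = {1, 3, 4}, X ∖ U = {2} — both open, so U is clopen.
  U = {2, 3, 4}, X ∖ U = {1} — both open, so U is clopen.
  U = {1, 2, 3, 4}, X ∖ U = ∅ — both open, so U is clopen.
Nontrivial clopen(s) exist: e.g. {3, 4}. So (X, τ) is disconnected.
Compute connected components by grouping points that agree on all clopens:
  component: {1}
  component: {2}
  component: {3}
  component: {4}


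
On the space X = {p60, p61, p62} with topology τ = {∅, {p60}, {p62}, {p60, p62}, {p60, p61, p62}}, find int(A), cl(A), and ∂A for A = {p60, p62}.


int(A) = {p60, p62}, cl(A) = {p60, p61, p62}, ∂A = {p61}.

Closed sets in (X, τ) are complements of opens:
  closed(X, τ) = {∅, {p61}, {p60, p61}, {p61, p62}, {p60, p61, p62}}.
int(A) = ⋃ {U ∈ τ : U ⊆ A}. Opens contained in A: ∅, {p60}, {p62}, {p60, p62}.
Taking the union of these: int(A) = {p60, p62}.
cl(A) = ⋂ {C closed : A ⊆ C}. Closed sets containing A: {p60, p61, p62}.
Intersecting these: cl(A) = {p60, p61, p62}.
∂A = cl(A) ∖ int(A) = {p60, p61, p62} ∖ {p60, p62} = {p61}.


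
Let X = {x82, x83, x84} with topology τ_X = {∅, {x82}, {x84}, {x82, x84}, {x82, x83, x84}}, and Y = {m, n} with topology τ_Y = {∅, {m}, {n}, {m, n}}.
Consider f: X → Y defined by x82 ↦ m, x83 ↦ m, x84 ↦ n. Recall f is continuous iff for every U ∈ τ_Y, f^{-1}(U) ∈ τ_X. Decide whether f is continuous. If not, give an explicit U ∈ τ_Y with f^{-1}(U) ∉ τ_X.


f is NOT continuous.

Compute f^{-1}(U) for each U ∈ τ_Y:
  U = ∅: f^{-1}(U) = ∅ ∈ τ_X ✓.
  U = {m}: f^{-1}(U) = {x82, x83} ∉ τ_X ✗.
  U = {n}: f^{-1}(U) = {x84} ∈ τ_X ✓.
  U = {m, n}: f^{-1}(U) = {x82, x83, x84} ∈ τ_X ✓.
Found U = {m} with f^{-1}(U) = {x82, x83} not in τ_X. Therefore f is NOT continuous.


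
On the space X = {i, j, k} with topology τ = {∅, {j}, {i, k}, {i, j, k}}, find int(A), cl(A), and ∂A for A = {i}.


int(A) = ∅, cl(A) = {i, k}, ∂A = {i, k}.

Closed sets in (X, τ) are complements of opens:
  closed(X, τ) = {∅, {j}, {i, k}, {i, j, k}}.
int(A) = ⋃ {U ∈ τ : U ⊆ A}. Opens contained in A: ∅.
Taking the union of these: int(A) = ∅.
cl(A) = ⋂ {C closed : A ⊆ C}. Closed sets containing A: {i, k}, {i, j, k}.
Intersecting these: cl(A) = {i, k}.
∂A = cl(A) ∖ int(A) = {i, k} ∖ ∅ = {i, k}.


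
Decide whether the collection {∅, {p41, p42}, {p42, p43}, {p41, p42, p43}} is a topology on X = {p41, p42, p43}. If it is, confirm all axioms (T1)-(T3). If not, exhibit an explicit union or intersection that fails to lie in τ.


τ is NOT a topology on X.

Axiom (T1): ∅ ∈ τ? Yes; X ∈ τ? Yes.
Axiom (T2/T3): check pairwise unions and intersections of members of τ.
Counterexample for (T3): {p41, p42} ∩ {p42, p43} = {p42} ∉ τ. Therefore τ is NOT a topology.


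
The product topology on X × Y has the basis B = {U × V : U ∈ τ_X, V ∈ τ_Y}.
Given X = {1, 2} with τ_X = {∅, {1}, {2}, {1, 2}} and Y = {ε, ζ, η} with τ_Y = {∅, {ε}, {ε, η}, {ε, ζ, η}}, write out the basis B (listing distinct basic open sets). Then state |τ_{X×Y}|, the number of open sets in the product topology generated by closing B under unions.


Basis B = {∅ × ∅, {1} × {ε}, {2} × {ε}, {1} × {ε, η}, {1, 2} × {ε}, {2} × {ε, η}, {1} × {ε, ζ, η}, {2} × {ε, ζ, η}, {1, 2} × {ε, η}, {1, 2} × {ε, ζ, η}}; |τ_{X×Y}| = 16.

Enumerate products U × V with U ∈ τ_X, V ∈ τ_Y (deduplicated):
  ∅ × ∅ = {} (∅)
  {1} × {ε} = {(1,ε)}
  {2} × {ε} = {(2,ε)}
  {1} × {ε, η} = {(1,ε), (1,η)}
  {1, 2} × {ε} = {(1,ε), (2,ε)}
  {2} × {ε, η} = {(2,ε), (2,η)}
  {1} × {ε, ζ, η} = {(1,ε), (1,ζ), (1,η)}
  {2} × {ε, ζ, η} = {(2,ε), (2,ζ), (2,η)}
  {1, 2} × {ε, η} = {(1,ε), (1,η), (2,ε), (2,η)}
  {1, 2} × {ε, ζ, η} = {(1,ε), (1,ζ), (1,η), (2,ε), (2,ζ), (2,η)}
These 10 distinct sets form the basis B.
Close under arbitrary unions to get τ_{X×Y}; counting gives |τ_{X×Y}| = 16.


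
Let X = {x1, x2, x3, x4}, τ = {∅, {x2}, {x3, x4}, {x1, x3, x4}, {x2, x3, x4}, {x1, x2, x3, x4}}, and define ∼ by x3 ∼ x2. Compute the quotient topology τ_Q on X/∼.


X/∼ = {[x1], [x2=x3], [x4]}; |τ_Q| = 3.

Equivalence classes: [x1], [x2=x3], [x4].
Quotient map π: X → X/∼ sends x1 ↦ [x1], x2 ↦ [x2=x3], x3 ↦ [x2=x3], x4 ↦ [x4].
For each subset V ⊆ X/∼, compute π^{-1}(V) ⊆ X and check whether π^{-1}(V) ∈ τ. V is open in τ_Q iff π^{-1}(V) ∈ τ.
  V = {}: π^{-1}(V) = ∅ ∈ τ ✓.
  V = {[x1]}: π^{-1}(V) = {x1} ∉ τ ✗.
  V = {[x2=x3]}: π^{-1}(V) = {x2, x3} ∉ τ ✗.
  V = {[x1], [x2=x3]}: π^{-1}(V) = {x1, x2, x3} ∉ τ ✗.
  V = {[x4]}: π^{-1}(V) = {x4} ∉ τ ✗.
  V = {[x1], [x4]}: π^{-1}(V) = {x1, x4} ∉ τ ✗.
  V = {[x2=x3], [x4]}: π^{-1}(V) = {x2, x3, x4} ∈ τ ✓.
  V = {[x1], [x2=x3], [x4]}: π^{-1}(V) = {x1, x2, x3, x4} ∈ τ ✓.
Open sets in the quotient: τ_Q = {{}, {[x2=x3], [x4]}, {[x1], [x2=x3], [x4]}} (3 elements).


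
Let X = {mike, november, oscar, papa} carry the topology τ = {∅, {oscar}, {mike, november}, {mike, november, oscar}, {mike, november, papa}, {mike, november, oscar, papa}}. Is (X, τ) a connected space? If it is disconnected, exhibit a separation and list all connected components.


(X, τ) is disconnected; components = [{oscar}, {mike, november, papa}].

Find clopen sets (U ∈ τ with X ∖ U ∈ τ):
  U = ∅, X ∖ U = {mike, november, oscar, papa} — both open, so U is clopen.
  U = {oscar}, X ∖ U = {mike, november, papa} — both open, so U is clopen.
  U = {mike, november, papa}, X ∖ U = {oscar} — both open, so U is clopen.
  U = {mike, november, oscar, papa}, X ∖ U = ∅ — both open, so U is clopen.
Nontrivial clopen(s) exist: e.g. {mike, november, papa}. So (X, τ) is disconnected.
Compute connected components by grouping points that agree on all clopens:
  component: {oscar}
  component: {mike, november, papa}


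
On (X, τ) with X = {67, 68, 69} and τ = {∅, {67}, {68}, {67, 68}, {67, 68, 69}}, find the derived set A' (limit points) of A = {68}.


A' = {69}

For each x ∈ X, list the open sets U ∈ τ with x ∈ U, then check whether U ∩ (A ∖ {x}) ≠ ∅ for every such U.
  x = 67: open {67} ∋ x has {67} ∩ (A ∖ {67}) = ∅, so x is NOT a limit point.
  x = 68: open {68} ∋ x has {68} ∩ (A ∖ {68}) = ∅, so x is NOT a limit point.
  x = 69: opens ∋ x are {67, 68, 69}; each meets A ∖ {69}, so x IS a limit point.
Collecting: A' = {69}.


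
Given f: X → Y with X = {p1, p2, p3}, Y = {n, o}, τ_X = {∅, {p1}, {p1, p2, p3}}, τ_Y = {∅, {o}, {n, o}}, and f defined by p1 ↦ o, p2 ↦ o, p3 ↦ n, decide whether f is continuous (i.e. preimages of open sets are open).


f is NOT continuous.

Compute f^{-1}(U) for each U ∈ τ_Y:
  U = ∅: f^{-1}(U) = ∅ ∈ τ_X ✓.
  U = {o}: f^{-1}(U) = {p1, p2} ∉ τ_X ✗.
  U = {n, o}: f^{-1}(U) = {p1, p2, p3} ∈ τ_X ✓.
Found U = {o} with f^{-1}(U) = {p1, p2} not in τ_X. Therefore f is NOT continuous.


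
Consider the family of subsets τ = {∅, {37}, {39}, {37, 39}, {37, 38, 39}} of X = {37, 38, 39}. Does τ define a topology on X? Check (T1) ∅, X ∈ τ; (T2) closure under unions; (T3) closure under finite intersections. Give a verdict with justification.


τ IS a topology on X.

Axiom (T1): ∅ ∈ τ? Yes; X ∈ τ? Yes.
Axiom (T2/T3): check pairwise unions and intersections of members of τ.
All pairwise intersections and unions checked — each lies in τ. Therefore τ satisfies (T1), (T2), (T3): it IS a topology on X.


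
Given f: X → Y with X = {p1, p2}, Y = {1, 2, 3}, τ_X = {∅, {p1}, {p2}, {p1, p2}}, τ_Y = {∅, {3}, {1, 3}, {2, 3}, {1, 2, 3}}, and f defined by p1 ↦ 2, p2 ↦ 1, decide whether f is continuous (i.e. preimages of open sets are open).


f IS continuous.

Compute f^{-1}(U) for each U ∈ τ_Y:
  U = ∅: f^{-1}(U) = ∅ ∈ τ_X ✓.
  U = {3}: f^{-1}(U) = ∅ ∈ τ_X ✓.
  U = {1, 3}: f^{-1}(U) = {p2} ∈ τ_X ✓.
  U = {2, 3}: f^{-1}(U) = {p1} ∈ τ_X ✓.
  U = {1, 2, 3}: f^{-1}(U) = {p1, p2} ∈ τ_X ✓.
Every preimage lies in τ_X, so f IS continuous.


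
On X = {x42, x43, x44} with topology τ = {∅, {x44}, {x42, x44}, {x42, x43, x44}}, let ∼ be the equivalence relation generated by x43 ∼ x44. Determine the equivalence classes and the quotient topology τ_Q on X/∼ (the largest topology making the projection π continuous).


X/∼ = {[x42], [x43=x44]}; |τ_Q| = 2.

Equivalence classes: [x42], [x43=x44].
Quotient map π: X → X/∼ sends x42 ↦ [x42], x43 ↦ [x43=x44], x44 ↦ [x43=x44].
For each subset V ⊆ X/∼, compute π^{-1}(V) ⊆ X and check whether π^{-1}(V) ∈ τ. V is open in τ_Q iff π^{-1}(V) ∈ τ.
  V = {}: π^{-1}(V) = ∅ ∈ τ ✓.
  V = {[x42]}: π^{-1}(V) = {x42} ∉ τ ✗.
  V = {[x43=x44]}: π^{-1}(V) = {x43, x44} ∉ τ ✗.
  V = {[x42], [x43=x44]}: π^{-1}(V) = {x42, x43, x44} ∈ τ ✓.
Open sets in the quotient: τ_Q = {{}, {[x42], [x43=x44]}} (2 elements).


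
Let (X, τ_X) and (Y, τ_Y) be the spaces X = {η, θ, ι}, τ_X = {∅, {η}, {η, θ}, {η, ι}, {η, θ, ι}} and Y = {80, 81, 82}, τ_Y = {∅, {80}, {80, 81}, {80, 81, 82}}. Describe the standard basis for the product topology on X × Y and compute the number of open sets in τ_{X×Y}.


Basis B = {∅ × ∅, {η} × {80}, {η} × {80, 81}, {η, θ} × {80}, {η, ι} × {80}, {η} × {80, 81, 82}, {η, θ, ι} × {80}, {η, θ} × {80, 81}, {η, ι} × {80, 81}, {η, θ} × {80, 81, 82}, {η, ι} × {80, 81, 82}, {η, θ, ι} × {80, 81}, {η, θ, ι} × {80, 81, 82}}; |τ_{X×Y}| = 30.

Enumerate products U × V with U ∈ τ_X, V ∈ τ_Y (deduplicated):
  ∅ × ∅ = {} (∅)
  {η} × {80} = {(η,80)}
  {η} × {80, 81} = {(η,80), (η,81)}
  {η, θ} × {80} = {(η,80), (θ,80)}
  {η, ι} × {80} = {(η,80), (ι,80)}
  {η} × {80, 81, 82} = {(η,80), (η,81), (η,82)}
  {η, θ, ι} × {80} = {(η,80), (θ,80), (ι,80)}
  {η, θ} × {80, 81} = {(η,80), (η,81), (θ,80), (θ,81)}
  {η, ι} × {80, 81} = {(η,80), (η,81), (ι,80), (ι,81)}
  {η, θ} × {80, 81, 82} = {(η,80), (η,81), (η,82), (θ,80), (θ,81), (θ,82)}
  {η, ι} × {80, 81, 82} = {(η,80), (η,81), (η,82), (ι,80), (ι,81), (ι,82)}
  {η, θ, ι} × {80, 81} = {(η,80), (η,81), (θ,80), (θ,81), (ι,80), (ι,81)}
  {η, θ, ι} × {80, 81, 82} = {(η,80), (η,81), (η,82), (θ,80), (θ,81), (θ,82), (ι,80), (ι,81), (ι,82)}
These 13 distinct sets form the basis B.
Close under arbitrary unions to get τ_{X×Y}; counting gives |τ_{X×Y}| = 30.


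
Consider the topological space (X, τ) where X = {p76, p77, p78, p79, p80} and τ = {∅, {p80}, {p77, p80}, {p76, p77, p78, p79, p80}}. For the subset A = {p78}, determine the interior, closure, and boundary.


int(A) = ∅, cl(A) = {p76, p78, p79}, ∂A = {p76, p78, p79}.

Closed sets in (X, τ) are complements of opens:
  closed(X, τ) = {∅, {p76, p78, p79}, {p76, p77, p78, p79}, {p76, p77, p78, p79, p80}}.
int(A) = ⋃ {U ∈ τ : U ⊆ A}. Opens contained in A: ∅.
Taking the union of these: int(A) = ∅.
cl(A) = ⋂ {C closed : A ⊆ C}. Closed sets containing A: {p76, p78, p79}, {p76, p77, p78, p79}, {p76, p77, p78, p79, p80}.
Intersecting these: cl(A) = {p76, p78, p79}.
∂A = cl(A) ∖ int(A) = {p76, p78, p79} ∖ ∅ = {p76, p78, p79}.


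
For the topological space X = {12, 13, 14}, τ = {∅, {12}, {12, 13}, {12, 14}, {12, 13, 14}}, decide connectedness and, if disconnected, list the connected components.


(X, τ) is connected.

Find clopen sets (U ∈ τ with X ∖ U ∈ τ):
  U = ∅, X ∖ U = {12, 13, 14} — both open, so U is clopen.
  U = {12, 13, 14}, X ∖ U = ∅ — both open, so U is clopen.
Only trivial clopens (∅ and X) exist, so (X, τ) is connected.
Compute connected components by grouping points that agree on all clopens:
  component: {12, 13, 14}


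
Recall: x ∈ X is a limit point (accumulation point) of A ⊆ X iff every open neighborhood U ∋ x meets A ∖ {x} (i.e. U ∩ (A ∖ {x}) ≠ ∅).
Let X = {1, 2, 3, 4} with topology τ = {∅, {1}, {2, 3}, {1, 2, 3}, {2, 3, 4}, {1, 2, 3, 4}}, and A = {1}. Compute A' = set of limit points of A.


A' = ∅

For each x ∈ X, list the open sets U ∈ τ with x ∈ U, then check whether U ∩ (A ∖ {x}) ≠ ∅ for every such U.
  x = 1: open {1} ∋ x has {1} ∩ (A ∖ {1}) = ∅, so x is NOT a limit point.
  x = 2: open {2, 3} ∋ x has {2, 3} ∩ (A ∖ {2}) = ∅, so x is NOT a limit point.
  x = 3: open {2, 3} ∋ x has {2, 3} ∩ (A ∖ {3}) = ∅, so x is NOT a limit point.
  x = 4: open {2, 3, 4} ∋ x has {2, 3, 4} ∩ (A ∖ {4}) = ∅, so x is NOT a limit point.
Collecting: A' = ∅.


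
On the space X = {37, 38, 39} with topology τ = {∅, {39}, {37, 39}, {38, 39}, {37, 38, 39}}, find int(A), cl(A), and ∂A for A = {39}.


int(A) = {39}, cl(A) = {37, 38, 39}, ∂A = {37, 38}.

Closed sets in (X, τ) are complements of opens:
  closed(X, τ) = {∅, {37}, {38}, {37, 38}, {37, 38, 39}}.
int(A) = ⋃ {U ∈ τ : U ⊆ A}. Opens contained in A: ∅, {39}.
Taking the union of these: int(A) = {39}.
cl(A) = ⋂ {C closed : A ⊆ C}. Closed sets containing A: {37, 38, 39}.
Intersecting these: cl(A) = {37, 38, 39}.
∂A = cl(A) ∖ int(A) = {37, 38, 39} ∖ {39} = {37, 38}.


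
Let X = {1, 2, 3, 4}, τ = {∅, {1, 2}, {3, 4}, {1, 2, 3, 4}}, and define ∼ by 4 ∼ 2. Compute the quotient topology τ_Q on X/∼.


X/∼ = {[1], [2=4], [3]}; |τ_Q| = 2.

Equivalence classes: [1], [2=4], [3].
Quotient map π: X → X/∼ sends 1 ↦ [1], 2 ↦ [2=4], 3 ↦ [3], 4 ↦ [2=4].
For each subset V ⊆ X/∼, compute π^{-1}(V) ⊆ X and check whether π^{-1}(V) ∈ τ. V is open in τ_Q iff π^{-1}(V) ∈ τ.
  V = {}: π^{-1}(V) = ∅ ∈ τ ✓.
  V = {[1]}: π^{-1}(V) = {1} ∉ τ ✗.
  V = {[2=4]}: π^{-1}(V) = {2, 4} ∉ τ ✗.
  V = {[1], [2=4]}: π^{-1}(V) = {1, 2, 4} ∉ τ ✗.
  V = {[3]}: π^{-1}(V) = {3} ∉ τ ✗.
  V = {[1], [3]}: π^{-1}(V) = {1, 3} ∉ τ ✗.
  V = {[2=4], [3]}: π^{-1}(V) = {2, 3, 4} ∉ τ ✗.
  V = {[1], [2=4], [3]}: π^{-1}(V) = {1, 2, 3, 4} ∈ τ ✓.
Open sets in the quotient: τ_Q = {{}, {[1], [2=4], [3]}} (2 elements).
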